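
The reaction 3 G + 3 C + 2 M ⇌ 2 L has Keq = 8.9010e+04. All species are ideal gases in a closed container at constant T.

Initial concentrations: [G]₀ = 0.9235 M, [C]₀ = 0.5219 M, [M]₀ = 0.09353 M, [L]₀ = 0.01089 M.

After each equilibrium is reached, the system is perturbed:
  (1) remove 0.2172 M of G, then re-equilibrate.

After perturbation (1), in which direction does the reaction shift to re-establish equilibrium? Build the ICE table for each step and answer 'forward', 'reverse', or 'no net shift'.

Q₀ = 0.1211 vs Keq = 8.9010e+04 ⇒ Q<K, forward
Step 1:
                  G         C         M         L
  init       0.9235    0.5219   0.09353   0.01089
  Δ         -0.1372   -0.1372  -0.09147   0.09147
  eq         0.7863    0.3847  0.002062    0.1024
  solve Keq expr → x = 0.04573; check Q = 8.9010e+04
Then remove 0.2172 M of G.
Step 2:
                  G         C         M         L
  init       0.5691    0.3847  0.002062    0.1024
  Δ        0.001813  0.001813  0.001209 -0.001209
  eq         0.5709    0.3865  0.003271    0.1011
  solve Keq expr → x = -6.0425e-04; check Q = 8.9010e+04

Direction: reverse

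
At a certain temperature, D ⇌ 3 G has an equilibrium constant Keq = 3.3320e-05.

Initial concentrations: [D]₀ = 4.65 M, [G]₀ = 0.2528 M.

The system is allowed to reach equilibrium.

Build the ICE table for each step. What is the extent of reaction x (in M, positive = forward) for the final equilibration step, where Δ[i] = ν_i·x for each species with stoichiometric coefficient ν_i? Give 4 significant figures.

Q₀ = 0.003474 vs Keq = 3.3320e-05 ⇒ Q>K, reverse
Step 1:
                  D         G
  init         4.65    0.2528
  Δ         0.06628   -0.1988
  eq          4.716   0.05396
  solve Keq expr → x = -0.06628; check Q = 3.3320e-05

x = -0.06628 M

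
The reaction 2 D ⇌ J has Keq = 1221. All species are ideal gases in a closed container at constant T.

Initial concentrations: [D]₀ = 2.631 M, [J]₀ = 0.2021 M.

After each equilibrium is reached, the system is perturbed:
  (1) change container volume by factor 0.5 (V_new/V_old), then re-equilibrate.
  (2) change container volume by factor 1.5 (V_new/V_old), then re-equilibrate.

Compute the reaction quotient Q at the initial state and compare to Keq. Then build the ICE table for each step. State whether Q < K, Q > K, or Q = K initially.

Q₀ = 0.0292; Q < K (proceeds forward)

Q₀ = 0.0292 vs Keq = 1221 ⇒ Q<K, forward
Step 1:
                    D           J
  init          2.631      0.2021
  Δ            -2.596       1.298
  eq          0.03505         1.5
  solve Keq expr → x = 1.298; check Q = 1221
Then change container volume by factor 0.5 (V_new/V_old).
Step 2:
                    D           J
  init         0.0701           3
  Δ          -0.02045     0.01022
  eq          0.04965        3.01
  solve Keq expr → x = 0.01022; check Q = 1221
Then change container volume by factor 1.5 (V_new/V_old).
Step 3:
                    D           J
  init         0.0331       2.007
  Δ          0.007402   -0.003701
  eq           0.0405       2.003
  solve Keq expr → x = -0.003701; check Q = 1221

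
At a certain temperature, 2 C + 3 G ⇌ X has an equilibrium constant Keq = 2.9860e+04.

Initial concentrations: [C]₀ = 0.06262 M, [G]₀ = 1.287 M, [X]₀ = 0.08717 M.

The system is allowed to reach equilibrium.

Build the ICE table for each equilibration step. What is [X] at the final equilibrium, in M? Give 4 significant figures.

[X]_eq = 0.1177 M

Q₀ = 10.43 vs Keq = 2.9860e+04 ⇒ Q<K, forward
Step 1:
                    C           G           X
  init        0.06262       1.287     0.08717
  Δ           -0.0611    -0.09165     0.03055
  eq         0.001519       1.195      0.1177
  solve Keq expr → x = 0.03055; check Q = 2.9860e+04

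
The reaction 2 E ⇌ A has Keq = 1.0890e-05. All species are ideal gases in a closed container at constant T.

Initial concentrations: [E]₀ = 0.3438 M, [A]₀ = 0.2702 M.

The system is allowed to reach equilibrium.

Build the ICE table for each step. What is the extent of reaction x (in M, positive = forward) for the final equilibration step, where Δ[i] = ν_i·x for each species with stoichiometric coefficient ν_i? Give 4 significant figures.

Q₀ = 2.286 vs Keq = 1.0890e-05 ⇒ Q>K, reverse
Step 1:
                    E           A
  Initial      0.3438      0.2702
  Change       0.5404     -0.2702
  Equil        0.8842  8.5136e-06
  solve Keq expr → x = -0.2702; check Q = 1.0890e-05

x = -0.2702 M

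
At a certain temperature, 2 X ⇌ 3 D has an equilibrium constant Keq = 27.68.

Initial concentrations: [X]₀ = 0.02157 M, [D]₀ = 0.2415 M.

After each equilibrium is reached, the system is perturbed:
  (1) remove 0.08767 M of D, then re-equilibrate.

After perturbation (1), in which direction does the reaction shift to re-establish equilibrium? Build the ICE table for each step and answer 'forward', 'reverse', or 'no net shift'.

Direction: forward

Q₀ = 30.27 vs Keq = 27.68 ⇒ Q>K, reverse
Step 1:
                    X           D
  Initial     0.02157      0.2415
  Change   8.1626e-04   -0.001224
  Equil       0.02239      0.2403
  solve Keq expr → x = -4.0813e-04; check Q = 27.68
Then remove 0.08767 M of D.
Step 2:
                    X           D
  Initial     0.02239      0.1526
  Change    -0.009442     0.01416
  Equil       0.01294      0.1668
  solve Keq expr → x = 0.004721; check Q = 27.68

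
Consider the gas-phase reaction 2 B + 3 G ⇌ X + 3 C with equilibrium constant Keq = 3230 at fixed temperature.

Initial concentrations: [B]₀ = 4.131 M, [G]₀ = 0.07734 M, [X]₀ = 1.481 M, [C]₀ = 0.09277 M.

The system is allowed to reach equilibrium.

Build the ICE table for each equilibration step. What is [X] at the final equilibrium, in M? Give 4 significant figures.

Q₀ = 0.1498 vs Keq = 3230 ⇒ Q<K, forward
Step 1:
                   B          G          X          C
  I            4.131    0.07734      1.481    0.09277
  C         -0.04822   -0.07233    0.02411    0.07233
  E            4.083   0.005011      1.505     0.1651
  solve Keq expr → x = 0.02411; check Q = 3230

[X]_eq = 1.505 M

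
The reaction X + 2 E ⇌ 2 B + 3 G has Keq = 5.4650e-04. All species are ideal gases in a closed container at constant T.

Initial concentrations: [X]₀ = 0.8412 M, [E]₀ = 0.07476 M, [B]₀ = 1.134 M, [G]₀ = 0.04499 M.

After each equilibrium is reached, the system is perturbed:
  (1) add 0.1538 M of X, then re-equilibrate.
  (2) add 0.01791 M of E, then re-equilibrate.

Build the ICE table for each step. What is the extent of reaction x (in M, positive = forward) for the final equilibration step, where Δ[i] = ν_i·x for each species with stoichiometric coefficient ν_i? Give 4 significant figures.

Q₀ = 0.02491 vs Keq = 5.4650e-04 ⇒ Q>K, reverse
Step 1:
                    X           E           B           G
  I            0.8412     0.07476       1.134     0.04499
  C              0.01        0.02       -0.02       -0.03
  E            0.8512     0.09476       1.114     0.01499
  solve Keq expr → x = -0.01; check Q = 5.4650e-04
Then add 0.1538 M of X.
Step 2:
                    X           E           B           G
  I             1.005     0.09476       1.114     0.01499
  C       -2.6273e-04 -5.2547e-04  5.2547e-04  7.8820e-04
  E             1.005     0.09424       1.115     0.01577
  solve Keq expr → x = 2.6273e-04; check Q = 5.4650e-04
Then add 0.01791 M of E.
Step 3:
                    X           E           B           G
  I             1.005      0.1121       1.115     0.01577
  C       -5.9923e-04   -0.001198    0.001198    0.001798
  E             1.004      0.1109       1.116     0.01757
  solve Keq expr → x = 5.9923e-04; check Q = 5.4650e-04

x = 5.9923e-04 M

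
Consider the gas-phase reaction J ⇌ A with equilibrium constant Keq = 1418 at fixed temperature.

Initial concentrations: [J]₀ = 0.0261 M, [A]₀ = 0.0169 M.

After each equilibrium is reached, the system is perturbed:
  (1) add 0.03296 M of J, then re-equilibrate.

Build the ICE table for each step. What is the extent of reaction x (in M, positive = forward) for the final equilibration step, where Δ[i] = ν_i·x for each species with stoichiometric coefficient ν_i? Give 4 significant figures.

Q₀ = 0.6475 vs Keq = 1418 ⇒ Q<K, forward
Step 1:
                  J         A
  init       0.0261    0.0169
  Δ        -0.02607   0.02607
  eq      3.0303e-05   0.04297
  solve Keq expr → x = 0.02607; check Q = 1418
Then add 0.03296 M of J.
Step 2:
                  J         A
  init      0.03299   0.04297
  Δ        -0.03294   0.03294
  eq      5.3531e-05   0.07591
  solve Keq expr → x = 0.03294; check Q = 1418

x = 0.03294 M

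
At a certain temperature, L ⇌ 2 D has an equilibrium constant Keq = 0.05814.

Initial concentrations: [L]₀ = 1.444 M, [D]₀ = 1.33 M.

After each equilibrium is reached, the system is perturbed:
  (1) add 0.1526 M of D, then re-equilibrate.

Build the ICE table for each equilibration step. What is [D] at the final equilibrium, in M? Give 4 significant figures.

[D]_eq = 0.3422 M

Q₀ = 1.225 vs Keq = 0.05814 ⇒ Q>K, reverse
Step 1:
                   L          D
  I            1.444       1.33
  C            0.497    -0.9941
  E            1.941     0.3359
  solve Keq expr → x = -0.497; check Q = 0.05814
Then add 0.1526 M of D.
Step 2:
                   L          D
  I            1.941     0.4885
  C          0.07316    -0.1463
  E            2.014     0.3422
  solve Keq expr → x = -0.07316; check Q = 0.05814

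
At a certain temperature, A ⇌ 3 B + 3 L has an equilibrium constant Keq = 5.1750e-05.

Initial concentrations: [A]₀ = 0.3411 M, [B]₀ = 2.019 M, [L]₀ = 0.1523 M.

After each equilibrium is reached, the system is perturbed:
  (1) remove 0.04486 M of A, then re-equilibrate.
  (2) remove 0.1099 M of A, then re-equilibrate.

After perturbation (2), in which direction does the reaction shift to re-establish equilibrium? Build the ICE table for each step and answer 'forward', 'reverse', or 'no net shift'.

Q₀ = 0.08524 vs Keq = 5.1750e-05 ⇒ Q>K, reverse
Step 1:
                   A          B          L
  I           0.3411      2.019     0.1523
  C          0.04595    -0.1379    -0.1379
  E           0.3871      1.881    0.01444
  solve Keq expr → x = -0.04595; check Q = 5.1750e-05
Then remove 0.04486 M of A.
Step 2:
                   A          B          L
  I           0.3422      1.881    0.01444
  C       1.9133e-04 -5.7399e-04 -5.7399e-04
  E           0.3424      1.881    0.01386
  solve Keq expr → x = -1.9133e-04; check Q = 5.1750e-05
Then remove 0.1099 M of A.
Step 3:
                   A          B          L
  I           0.2325      1.881    0.01386
  C       5.5260e-04  -0.001658  -0.001658
  E            0.233      1.879    0.01221
  solve Keq expr → x = -5.5260e-04; check Q = 5.1750e-05

Direction: reverse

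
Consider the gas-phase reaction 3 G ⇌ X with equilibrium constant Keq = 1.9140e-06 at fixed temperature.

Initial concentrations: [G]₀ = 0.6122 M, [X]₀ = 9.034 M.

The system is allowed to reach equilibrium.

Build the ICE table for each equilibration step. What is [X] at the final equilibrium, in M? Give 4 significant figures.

[X]_eq = 0.04021 M

Q₀ = 39.37 vs Keq = 1.9140e-06 ⇒ Q>K, reverse
Step 1:
                   G          X
  init        0.6122      9.034
  Δ            26.98     -8.994
  eq           27.59    0.04021
  solve Keq expr → x = -8.994; check Q = 1.9140e-06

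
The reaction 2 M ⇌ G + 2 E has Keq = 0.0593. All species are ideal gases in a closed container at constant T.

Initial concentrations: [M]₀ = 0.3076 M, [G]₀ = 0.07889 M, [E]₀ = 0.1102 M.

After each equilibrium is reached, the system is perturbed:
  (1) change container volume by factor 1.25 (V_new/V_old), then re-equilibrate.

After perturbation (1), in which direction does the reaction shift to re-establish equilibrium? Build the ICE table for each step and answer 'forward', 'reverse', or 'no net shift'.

Q₀ = 0.01013 vs Keq = 0.0593 ⇒ Q<K, forward
Step 1:
                  M         G         E
  I          0.3076   0.07889    0.1102
  C        -0.06585   0.03293   0.06585
  E          0.2417    0.1118    0.1761
  solve Keq expr → x = 0.03293; check Q = 0.0593
Then change container volume by factor 1.25 (V_new/V_old).
Step 2:
                  M         G         E
  I          0.1934   0.08945    0.1408
  C       -0.007473  0.003737  0.007473
  E          0.1859   0.09319    0.1483
  solve Keq expr → x = 0.003737; check Q = 0.0593

Direction: forward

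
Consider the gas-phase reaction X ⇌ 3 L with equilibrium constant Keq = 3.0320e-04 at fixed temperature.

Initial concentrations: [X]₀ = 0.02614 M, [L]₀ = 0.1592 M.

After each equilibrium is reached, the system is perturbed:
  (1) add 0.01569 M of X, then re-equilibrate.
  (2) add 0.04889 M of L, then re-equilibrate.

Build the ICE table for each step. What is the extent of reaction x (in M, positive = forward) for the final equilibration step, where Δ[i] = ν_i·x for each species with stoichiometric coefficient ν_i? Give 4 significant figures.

x = -0.01572 M

Q₀ = 0.1544 vs Keq = 3.0320e-04 ⇒ Q>K, reverse
Step 1:
                    X           L
  init        0.02614      0.1592
  Δ           0.04384     -0.1315
  eq          0.06998     0.02768
  solve Keq expr → x = -0.04384; check Q = 3.0320e-04
Then add 0.01569 M of X.
Step 2:
                    X           L
  init        0.08567     0.02768
  Δ       -6.1986e-04     0.00186
  eq          0.08505     0.02954
  solve Keq expr → x = 6.1986e-04; check Q = 3.0320e-04
Then add 0.04889 M of L.
Step 3:
                    X           L
  init        0.08505     0.07843
  Δ           0.01572    -0.04717
  eq           0.1008     0.03126
  solve Keq expr → x = -0.01572; check Q = 3.0320e-04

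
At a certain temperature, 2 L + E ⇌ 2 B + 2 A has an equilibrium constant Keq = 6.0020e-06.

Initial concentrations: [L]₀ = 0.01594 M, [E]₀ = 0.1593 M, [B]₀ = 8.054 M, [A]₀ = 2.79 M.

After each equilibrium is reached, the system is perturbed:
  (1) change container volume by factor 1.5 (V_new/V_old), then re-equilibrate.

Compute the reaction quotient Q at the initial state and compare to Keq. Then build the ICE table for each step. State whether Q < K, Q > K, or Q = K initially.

Q₀ = 1.2475e+07 vs Keq = 6.0020e-06 ⇒ Q>K, reverse
Step 1:
                    L           E           B           A
  Initial     0.01594      0.1593       8.054        2.79
  Change        2.788       1.394      -2.788      -2.788
  Equil         2.804       1.553       5.266    0.001626
  solve Keq expr → x = -1.394; check Q = 6.0020e-06
Then change container volume by factor 1.5 (V_new/V_old).
Step 2:
                    L           E           B           A
  Initial        1.87       1.036        3.51    0.001084
  Change  -2.4331e-04 -1.2166e-04  2.4331e-04  2.4331e-04
  Equil         1.869       1.036       3.511    0.001327
  solve Keq expr → x = 1.2166e-04; check Q = 6.0020e-06

Q₀ = 1.2475e+07; Q > K (proceeds reverse)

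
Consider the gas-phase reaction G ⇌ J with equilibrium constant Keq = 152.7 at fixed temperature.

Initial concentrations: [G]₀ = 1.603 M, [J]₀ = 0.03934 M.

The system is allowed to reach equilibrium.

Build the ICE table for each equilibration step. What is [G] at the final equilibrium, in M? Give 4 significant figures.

[G]_eq = 0.01069 M

Q₀ = 0.02454 vs Keq = 152.7 ⇒ Q<K, forward
Step 1:
                    G           J
  init          1.603     0.03934
  Δ            -1.592       1.592
  eq          0.01069       1.632
  solve Keq expr → x = 1.592; check Q = 152.7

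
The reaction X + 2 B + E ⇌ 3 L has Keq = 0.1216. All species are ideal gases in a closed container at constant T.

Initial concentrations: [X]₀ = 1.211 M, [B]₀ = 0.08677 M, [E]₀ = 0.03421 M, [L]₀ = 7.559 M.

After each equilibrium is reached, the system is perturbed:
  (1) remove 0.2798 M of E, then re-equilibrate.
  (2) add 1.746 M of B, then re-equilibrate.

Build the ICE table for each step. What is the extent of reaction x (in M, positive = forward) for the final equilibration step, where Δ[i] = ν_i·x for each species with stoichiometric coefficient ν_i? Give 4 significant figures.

Q₀ = 1.3847e+06 vs Keq = 0.1216 ⇒ Q>K, reverse
Step 1:
                    X           B           E           L
  init          1.211     0.08677     0.03421       7.559
  Δ             1.816       3.632       1.816      -5.447
  eq            3.027       3.718        1.85       2.112
  solve Keq expr → x = -1.816; check Q = 0.1216
Then remove 0.2798 M of E.
Step 2:
                    X           B           E           L
  init          3.027       3.718        1.57       2.112
  Δ           0.02574     0.05148     0.02574    -0.07721
  eq            3.053        3.77       1.596       2.034
  solve Keq expr → x = -0.02574; check Q = 0.1216
Then add 1.746 M of B.
Step 3:
                    X           B           E           L
  init          3.053       5.516       1.596       2.034
  Δ           -0.1318     -0.2636     -0.1318      0.3954
  eq            2.921       5.252       1.464        2.43
  solve Keq expr → x = 0.1318; check Q = 0.1216

x = 0.1318 M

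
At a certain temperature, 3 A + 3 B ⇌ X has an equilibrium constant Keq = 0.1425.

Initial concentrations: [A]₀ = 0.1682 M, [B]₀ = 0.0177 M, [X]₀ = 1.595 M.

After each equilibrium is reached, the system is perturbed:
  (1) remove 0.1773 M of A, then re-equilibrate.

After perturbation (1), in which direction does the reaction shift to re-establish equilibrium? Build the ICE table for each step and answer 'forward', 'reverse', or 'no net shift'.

Direction: reverse

Q₀ = 6.0445e+07 vs Keq = 0.1425 ⇒ Q>K, reverse
Step 1:
                   A          B          X
  init        0.1682     0.0177      1.595
  Δ            1.326      1.326     -0.442
  eq           1.494      1.344      1.153
  solve Keq expr → x = -0.442; check Q = 0.1425
Then remove 0.1773 M of A.
Step 2:
                   A          B          X
  init         1.317      1.344      1.153
  Δ          0.08112    0.08112   -0.02704
  eq           1.398      1.425      1.126
  solve Keq expr → x = -0.02704; check Q = 0.1425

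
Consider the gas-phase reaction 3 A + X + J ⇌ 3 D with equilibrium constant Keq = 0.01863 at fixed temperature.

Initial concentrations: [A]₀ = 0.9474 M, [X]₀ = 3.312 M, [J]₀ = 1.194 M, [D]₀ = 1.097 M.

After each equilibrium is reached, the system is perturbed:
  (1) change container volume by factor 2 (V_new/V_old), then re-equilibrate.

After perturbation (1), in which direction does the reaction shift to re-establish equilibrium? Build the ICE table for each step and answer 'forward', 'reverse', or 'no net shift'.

Direction: reverse

Q₀ = 0.3926 vs Keq = 0.01863 ⇒ Q>K, reverse
Step 1:
                   A          X          J          D
  init        0.9474      3.312      1.194      1.097
  Δ           0.4689     0.1563     0.1563    -0.4689
  eq           1.416      3.468       1.35     0.6281
  solve Keq expr → x = -0.1563; check Q = 0.01863
Then change container volume by factor 2 (V_new/V_old).
Step 2:
                   A          X          J          D
  init        0.7081      1.734     0.6751     0.3141
  Δ          0.08739    0.02913    0.02913   -0.08739
  eq          0.7955      1.763     0.7043     0.2267
  solve Keq expr → x = -0.02913; check Q = 0.01863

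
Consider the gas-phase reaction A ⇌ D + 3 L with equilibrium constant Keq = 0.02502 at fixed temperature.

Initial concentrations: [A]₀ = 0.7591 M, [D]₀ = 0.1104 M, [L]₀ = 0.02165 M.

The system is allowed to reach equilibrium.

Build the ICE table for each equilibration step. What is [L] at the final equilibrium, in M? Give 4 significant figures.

[L]_eq = 0.4048 M

Q₀ = 1.4759e-06 vs Keq = 0.02502 ⇒ Q<K, forward
Step 1:
                   A          D          L
  Initial     0.7591     0.1104    0.02165
  Change     -0.1277     0.1277     0.3832
  Equil       0.6314     0.2381     0.4048
  solve Keq expr → x = 0.1277; check Q = 0.02502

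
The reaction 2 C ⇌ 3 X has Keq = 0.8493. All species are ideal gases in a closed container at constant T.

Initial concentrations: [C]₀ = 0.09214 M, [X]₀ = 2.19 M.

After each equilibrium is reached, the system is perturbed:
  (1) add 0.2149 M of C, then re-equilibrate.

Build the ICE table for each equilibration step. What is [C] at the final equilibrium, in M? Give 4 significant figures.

[C]_eq = 1.096 M

Q₀ = 1237 vs Keq = 0.8493 ⇒ Q>K, reverse
Step 1:
                  C         X
  I         0.09214      2.19
  C          0.8523    -1.278
  E          0.9444    0.9116
  solve Keq expr → x = -0.4261; check Q = 0.8493
Then add 0.2149 M of C.
Step 2:
                  C         X
  I           1.159    0.9116
  C        -0.06338   0.09507
  E           1.096     1.007
  solve Keq expr → x = 0.03169; check Q = 0.8493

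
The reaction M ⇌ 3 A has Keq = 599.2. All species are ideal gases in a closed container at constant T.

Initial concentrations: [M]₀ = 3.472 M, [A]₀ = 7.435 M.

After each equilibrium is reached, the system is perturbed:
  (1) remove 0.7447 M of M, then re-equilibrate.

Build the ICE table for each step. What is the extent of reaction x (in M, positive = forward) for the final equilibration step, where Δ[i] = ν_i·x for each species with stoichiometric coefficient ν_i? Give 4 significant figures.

Q₀ = 118.4 vs Keq = 599.2 ⇒ Q<K, forward
Step 1:
                   M          A
  I            3.472      7.435
  C            -1.21      3.631
  E            2.262      11.07
  solve Keq expr → x = 1.21; check Q = 599.2
Then remove 0.7447 M of M.
Step 2:
                   M          A
  I            1.517      11.07
  C           0.2753    -0.8258
  E            1.792      10.24
  solve Keq expr → x = -0.2753; check Q = 599.2

x = -0.2753 M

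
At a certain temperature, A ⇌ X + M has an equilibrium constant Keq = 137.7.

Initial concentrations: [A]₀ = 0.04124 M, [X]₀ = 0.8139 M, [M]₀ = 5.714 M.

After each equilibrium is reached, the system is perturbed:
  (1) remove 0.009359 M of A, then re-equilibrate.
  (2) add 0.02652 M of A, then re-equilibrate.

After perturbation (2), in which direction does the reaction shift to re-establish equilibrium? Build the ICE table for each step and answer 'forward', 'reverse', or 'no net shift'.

Direction: forward

Q₀ = 112.8 vs Keq = 137.7 ⇒ Q<K, forward
Step 1:
                   A          X          M
  init       0.04124     0.8139      5.714
  Δ        -0.007128   0.007128   0.007128
  eq         0.03411      0.821      5.721
  solve Keq expr → x = 0.007128; check Q = 137.7
Then remove 0.009359 M of A.
Step 2:
                   A          X          M
  init       0.02475      0.821      5.721
  Δ         0.008935  -0.008935  -0.008935
  eq         0.03369     0.8121      5.712
  solve Keq expr → x = -0.008935; check Q = 137.7
Then add 0.02652 M of A.
Step 3:
                   A          X          M
  init       0.06021     0.8121      5.712
  Δ         -0.02532    0.02532    0.02532
  eq         0.03489     0.8374      5.738
  solve Keq expr → x = 0.02532; check Q = 137.7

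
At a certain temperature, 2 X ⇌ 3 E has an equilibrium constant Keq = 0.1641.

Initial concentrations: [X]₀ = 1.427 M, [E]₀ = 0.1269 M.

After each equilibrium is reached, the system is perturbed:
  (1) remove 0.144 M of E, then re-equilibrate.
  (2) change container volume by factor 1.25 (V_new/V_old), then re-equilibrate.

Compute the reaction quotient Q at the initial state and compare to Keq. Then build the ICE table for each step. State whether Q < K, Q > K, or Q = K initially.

Q₀ = 0.001004 vs Keq = 0.1641 ⇒ Q<K, forward
Step 1:
                   X          E
  Initial      1.427     0.1269
  Change     -0.3086      0.463
  Equil        1.118     0.5899
  solve Keq expr → x = 0.1543; check Q = 0.1641
Then remove 0.144 M of E.
Step 2:
                   X          E
  Initial      1.118     0.4459
  Change    -0.07759     0.1164
  Equil        1.041     0.5623
  solve Keq expr → x = 0.0388; check Q = 0.1641
Then change container volume by factor 1.25 (V_new/V_old).
Step 3:
                   X          E
  Initial     0.8326     0.4498
  Change    -0.01838    0.02757
  Equil       0.8142     0.4774
  solve Keq expr → x = 0.009191; check Q = 0.1641

Q₀ = 0.001004; Q < K (proceeds forward)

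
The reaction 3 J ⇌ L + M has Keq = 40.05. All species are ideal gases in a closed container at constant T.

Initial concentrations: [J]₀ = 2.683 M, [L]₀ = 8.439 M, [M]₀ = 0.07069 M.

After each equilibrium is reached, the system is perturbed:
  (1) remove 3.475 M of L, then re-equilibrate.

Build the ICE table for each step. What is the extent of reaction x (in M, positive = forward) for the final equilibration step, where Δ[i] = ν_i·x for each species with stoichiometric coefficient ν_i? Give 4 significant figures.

Q₀ = 0.03089 vs Keq = 40.05 ⇒ Q<K, forward
Step 1:
                    J           L           M
  I             2.683       8.439     0.07069
  C            -2.121       0.707       0.707
  E            0.5621       9.146      0.7777
  solve Keq expr → x = 0.707; check Q = 40.05
Then remove 3.475 M of L.
Step 2:
                    J           L           M
  I            0.5621       5.671      0.7777
  C          -0.07685     0.02562     0.02562
  E            0.4852       5.697      0.8033
  solve Keq expr → x = 0.02562; check Q = 40.05

x = 0.02562 M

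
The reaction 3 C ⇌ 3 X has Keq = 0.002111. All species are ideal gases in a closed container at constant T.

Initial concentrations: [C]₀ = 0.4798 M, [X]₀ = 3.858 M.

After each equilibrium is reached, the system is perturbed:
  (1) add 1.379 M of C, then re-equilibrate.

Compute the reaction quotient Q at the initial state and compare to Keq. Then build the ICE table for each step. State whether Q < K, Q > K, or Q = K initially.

Q₀ = 519.9 vs Keq = 0.002111 ⇒ Q>K, reverse
Step 1:
                  C         X
  Initial    0.4798     3.858
  Change      3.365    -3.365
  Equil       3.845    0.4932
  solve Keq expr → x = -1.122; check Q = 0.002111
Then add 1.379 M of C.
Step 2:
                  C         X
  Initial     5.224    0.4932
  Change    -0.1568    0.1568
  Equil       5.067      0.65
  solve Keq expr → x = 0.05226; check Q = 0.002111

Q₀ = 519.9; Q > K (proceeds reverse)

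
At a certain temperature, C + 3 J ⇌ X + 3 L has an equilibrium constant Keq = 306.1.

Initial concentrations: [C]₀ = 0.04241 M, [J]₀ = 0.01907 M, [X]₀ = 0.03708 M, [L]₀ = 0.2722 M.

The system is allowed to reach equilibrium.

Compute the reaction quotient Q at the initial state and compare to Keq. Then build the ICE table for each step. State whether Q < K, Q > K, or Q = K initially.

Q₀ = 2543 vs Keq = 306.1 ⇒ Q>K, reverse
Step 1:
                  C         J         X         L
  I         0.04241   0.01907   0.03708    0.2722
  C        0.004858   0.01457 -0.004858  -0.01457
  E         0.04727   0.03364   0.03222    0.2576
  solve Keq expr → x = -0.004858; check Q = 306.1

Q₀ = 2543; Q > K (proceeds reverse)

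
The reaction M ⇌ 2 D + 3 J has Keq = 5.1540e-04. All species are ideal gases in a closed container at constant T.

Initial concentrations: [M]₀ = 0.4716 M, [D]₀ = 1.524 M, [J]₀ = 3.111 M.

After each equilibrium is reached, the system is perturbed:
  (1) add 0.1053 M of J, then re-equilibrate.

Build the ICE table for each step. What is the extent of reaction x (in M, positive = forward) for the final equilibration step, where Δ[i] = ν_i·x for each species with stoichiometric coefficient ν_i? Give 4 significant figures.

Q₀ = 148.3 vs Keq = 5.1540e-04 ⇒ Q>K, reverse
Step 1:
                  M         D         J
  init       0.4716     1.524     3.111
  Δ          0.7466    -1.493     -2.24
  eq          1.218   0.03081    0.8712
  solve Keq expr → x = -0.7466; check Q = 5.1540e-04
Then add 0.1053 M of J.
Step 2:
                  M         D         J
  init        1.218   0.03081    0.9765
  Δ        0.002274 -0.004548 -0.006822
  eq           1.22   0.02627    0.9697
  solve Keq expr → x = -0.002274; check Q = 5.1540e-04

x = -0.002274 M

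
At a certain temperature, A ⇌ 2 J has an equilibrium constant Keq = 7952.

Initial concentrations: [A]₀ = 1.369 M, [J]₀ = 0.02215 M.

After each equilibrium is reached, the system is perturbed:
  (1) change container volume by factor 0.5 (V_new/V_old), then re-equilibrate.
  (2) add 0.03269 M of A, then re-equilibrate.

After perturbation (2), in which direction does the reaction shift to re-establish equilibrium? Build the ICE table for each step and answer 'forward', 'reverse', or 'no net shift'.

Direction: forward

Q₀ = 3.5838e-04 vs Keq = 7952 ⇒ Q<K, forward
Step 1:
                    A           J
  Initial       1.369     0.02215
  Change       -1.368       2.736
  Equil    9.5672e-04       2.758
  solve Keq expr → x = 1.368; check Q = 7952
Then change container volume by factor 0.5 (V_new/V_old).
Step 2:
                    A           J
  Initial    0.001913       5.516
  Change     0.001908   -0.003816
  Equil      0.003822       5.513
  solve Keq expr → x = -0.001908; check Q = 7952
Then add 0.03269 M of A.
Step 3:
                    A           J
  Initial     0.03651       5.513
  Change      -0.0326      0.0652
  Equil      0.003913       5.578
  solve Keq expr → x = 0.0326; check Q = 7952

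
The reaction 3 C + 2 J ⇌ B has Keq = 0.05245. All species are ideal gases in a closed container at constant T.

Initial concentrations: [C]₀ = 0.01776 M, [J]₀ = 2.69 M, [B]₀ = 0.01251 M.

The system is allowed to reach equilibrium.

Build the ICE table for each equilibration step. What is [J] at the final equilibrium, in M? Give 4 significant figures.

Q₀ = 308.6 vs Keq = 0.05245 ⇒ Q>K, reverse
Step 1:
                   C          J          B
  I          0.01776       2.69    0.01251
  C          0.03734    0.02489   -0.01245
  E           0.0551      2.715 6.4656e-05
  solve Keq expr → x = -0.01245; check Q = 0.05245

[J]_eq = 2.715 M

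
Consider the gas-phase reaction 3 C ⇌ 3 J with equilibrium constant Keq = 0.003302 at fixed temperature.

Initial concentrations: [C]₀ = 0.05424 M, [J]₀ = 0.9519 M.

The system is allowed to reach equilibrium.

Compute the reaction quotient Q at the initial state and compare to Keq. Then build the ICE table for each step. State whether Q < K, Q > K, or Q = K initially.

Q₀ = 5405 vs Keq = 0.003302 ⇒ Q>K, reverse
Step 1:
                  C         J
  init      0.05424    0.9519
  Δ          0.8215   -0.8215
  eq         0.8757    0.1304
  solve Keq expr → x = -0.2738; check Q = 0.003302

Q₀ = 5405; Q > K (proceeds reverse)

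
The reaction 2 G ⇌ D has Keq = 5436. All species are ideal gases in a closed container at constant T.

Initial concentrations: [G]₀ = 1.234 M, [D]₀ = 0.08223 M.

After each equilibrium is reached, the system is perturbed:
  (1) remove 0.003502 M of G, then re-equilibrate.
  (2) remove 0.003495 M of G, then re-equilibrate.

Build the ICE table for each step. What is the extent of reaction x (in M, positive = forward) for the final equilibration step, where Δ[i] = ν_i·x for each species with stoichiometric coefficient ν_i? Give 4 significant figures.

x = -0.00174 M

Q₀ = 0.054 vs Keq = 5436 ⇒ Q<K, forward
Step 1:
                    G           D
  I             1.234     0.08223
  C            -1.223      0.6114
  E            0.0113      0.6936
  solve Keq expr → x = 0.6114; check Q = 5436
Then remove 0.003502 M of G.
Step 2:
                    G           D
  I          0.007794      0.6936
  C          0.003488   -0.001744
  E           0.01128      0.6918
  solve Keq expr → x = -0.001744; check Q = 5436
Then remove 0.003495 M of G.
Step 3:
                    G           D
  I          0.007786      0.6918
  C          0.003481    -0.00174
  E           0.01127      0.6901
  solve Keq expr → x = -0.00174; check Q = 5436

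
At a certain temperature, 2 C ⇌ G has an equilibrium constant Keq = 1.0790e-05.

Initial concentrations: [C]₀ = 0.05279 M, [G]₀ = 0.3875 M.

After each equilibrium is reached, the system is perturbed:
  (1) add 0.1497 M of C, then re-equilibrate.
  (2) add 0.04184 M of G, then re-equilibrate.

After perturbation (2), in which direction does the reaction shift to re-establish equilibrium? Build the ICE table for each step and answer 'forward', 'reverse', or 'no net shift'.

Direction: reverse

Q₀ = 139 vs Keq = 1.0790e-05 ⇒ Q>K, reverse
Step 1:
                   C          G
  I          0.05279     0.3875
  C            0.775    -0.3875
  E           0.8278 7.3934e-06
  solve Keq expr → x = -0.3875; check Q = 1.0790e-05
Then add 0.1497 M of C.
Step 2:
                   C          G
  I           0.9775 7.3934e-06
  C       -5.8317e-06 2.9158e-06
  E           0.9775 1.0309e-05
  solve Keq expr → x = 2.9158e-06; check Q = 1.0790e-05
Then add 0.04184 M of G.
Step 3:
                   C          G
  I           0.9775    0.04185
  C          0.08368   -0.04184
  E            1.061 1.2150e-05
  solve Keq expr → x = -0.04184; check Q = 1.0790e-05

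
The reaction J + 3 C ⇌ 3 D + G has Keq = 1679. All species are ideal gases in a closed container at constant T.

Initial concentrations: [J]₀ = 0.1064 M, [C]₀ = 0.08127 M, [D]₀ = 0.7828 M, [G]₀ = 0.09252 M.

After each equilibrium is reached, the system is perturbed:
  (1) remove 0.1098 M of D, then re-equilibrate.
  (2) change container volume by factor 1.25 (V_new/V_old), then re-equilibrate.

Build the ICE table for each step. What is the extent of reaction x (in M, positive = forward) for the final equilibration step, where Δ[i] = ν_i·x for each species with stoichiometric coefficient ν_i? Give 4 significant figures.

x = 0 M

Q₀ = 777.1 vs Keq = 1679 ⇒ Q<K, forward
Step 1:
                    J           C           D           G
  init         0.1064     0.08127      0.7828     0.09252
  Δ         -0.005004    -0.01501     0.01501    0.005004
  eq           0.1014     0.06626      0.7978     0.09752
  solve Keq expr → x = 0.005004; check Q = 1679
Then remove 0.1098 M of D.
Step 2:
                    J           C           D           G
  init         0.1014     0.06626       0.688     0.09752
  Δ         -0.002505   -0.007516    0.007516    0.002505
  eq          0.09889     0.05874      0.6955         0.1
  solve Keq expr → x = 0.002505; check Q = 1679
Then change container volume by factor 1.25 (V_new/V_old).
Step 3:
                    J           C           D           G
  init        0.07911     0.04699      0.5564     0.08002
  Δ                 0           0           0           0
  eq          0.07911     0.04699      0.5564     0.08002
  solve Keq expr → x = 0; check Q = 1679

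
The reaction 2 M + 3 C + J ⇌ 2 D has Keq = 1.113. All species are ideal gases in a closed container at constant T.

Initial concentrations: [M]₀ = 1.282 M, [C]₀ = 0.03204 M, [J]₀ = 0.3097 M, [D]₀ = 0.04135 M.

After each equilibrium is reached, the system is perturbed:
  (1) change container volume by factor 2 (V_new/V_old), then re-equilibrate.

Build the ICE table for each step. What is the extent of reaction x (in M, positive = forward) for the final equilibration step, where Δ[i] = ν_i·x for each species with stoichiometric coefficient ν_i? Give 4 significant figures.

Q₀ = 102.1 vs Keq = 1.113 ⇒ Q>K, reverse
Step 1:
                    M           C           J           D
  I             1.282     0.03204      0.3097     0.04135
  C           0.02634     0.03951     0.01317    -0.02634
  E             1.308     0.07155      0.3229     0.01501
  solve Keq expr → x = -0.01317; check Q = 1.113
Then change container volume by factor 2 (V_new/V_old).
Step 2:
                    M           C           J           D
  I            0.6542     0.03577      0.1614    0.007505
  C          0.004974    0.007461    0.002487   -0.004974
  E            0.6591     0.04324      0.1639    0.002531
  solve Keq expr → x = -0.002487; check Q = 1.113

x = -0.002487 M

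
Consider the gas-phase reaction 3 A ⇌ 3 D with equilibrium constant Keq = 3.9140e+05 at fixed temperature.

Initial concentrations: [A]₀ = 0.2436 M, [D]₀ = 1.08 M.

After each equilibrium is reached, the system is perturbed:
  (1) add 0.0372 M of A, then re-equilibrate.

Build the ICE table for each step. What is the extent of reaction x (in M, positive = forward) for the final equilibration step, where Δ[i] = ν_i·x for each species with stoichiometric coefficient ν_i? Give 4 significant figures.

Q₀ = 87.14 vs Keq = 3.9140e+05 ⇒ Q<K, forward
Step 1:
                  A         D
  Initial    0.2436      1.08
  Change    -0.2257    0.2257
  Equil     0.01785     1.306
  solve Keq expr → x = 0.07525; check Q = 3.9140e+05
Then add 0.0372 M of A.
Step 2:
                  A         D
  Initial   0.05505     1.306
  Change    -0.0367    0.0367
  Equil     0.01835     1.342
  solve Keq expr → x = 0.01223; check Q = 3.9140e+05

x = 0.01223 M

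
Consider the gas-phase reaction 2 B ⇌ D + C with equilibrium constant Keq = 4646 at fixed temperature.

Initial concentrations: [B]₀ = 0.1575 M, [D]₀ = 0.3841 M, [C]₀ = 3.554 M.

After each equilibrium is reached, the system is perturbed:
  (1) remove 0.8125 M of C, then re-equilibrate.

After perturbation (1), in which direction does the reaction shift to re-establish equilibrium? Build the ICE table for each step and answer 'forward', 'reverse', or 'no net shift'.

Direction: forward

Q₀ = 55.03 vs Keq = 4646 ⇒ Q<K, forward
Step 1:
                    B           D           C
  init         0.1575      0.3841       3.554
  Δ           -0.1387     0.06935     0.06935
  eq          0.01881      0.4534       3.623
  solve Keq expr → x = 0.06935; check Q = 4646
Then remove 0.8125 M of C.
Step 2:
                    B           D           C
  init        0.01881      0.4534       2.811
  Δ         -0.002219    0.001109    0.001109
  eq          0.01659      0.4546       2.812
  solve Keq expr → x = 0.001109; check Q = 4646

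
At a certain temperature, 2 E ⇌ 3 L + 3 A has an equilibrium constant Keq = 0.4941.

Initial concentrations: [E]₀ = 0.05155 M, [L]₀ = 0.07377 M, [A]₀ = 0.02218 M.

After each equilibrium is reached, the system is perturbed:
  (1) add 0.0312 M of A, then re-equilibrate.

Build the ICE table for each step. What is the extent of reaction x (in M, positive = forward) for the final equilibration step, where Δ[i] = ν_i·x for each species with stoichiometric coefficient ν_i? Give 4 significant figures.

Q₀ = 1.6484e-06 vs Keq = 0.4941 ⇒ Q<K, forward
Step 1:
                    E           L           A
  Initial     0.05155     0.07377     0.02218
  Change     -0.04916     0.07373     0.07373
  Equil      0.002394      0.1475     0.09591
  solve Keq expr → x = 0.02458; check Q = 0.4941
Then add 0.0312 M of A.
Step 2:
                    E           L           A
  Initial    0.002394      0.1475      0.1271
  Change     0.001125   -0.001687   -0.001687
  Equil      0.003519      0.1458      0.1254
  solve Keq expr → x = -5.6239e-04; check Q = 0.4941

x = -5.6239e-04 M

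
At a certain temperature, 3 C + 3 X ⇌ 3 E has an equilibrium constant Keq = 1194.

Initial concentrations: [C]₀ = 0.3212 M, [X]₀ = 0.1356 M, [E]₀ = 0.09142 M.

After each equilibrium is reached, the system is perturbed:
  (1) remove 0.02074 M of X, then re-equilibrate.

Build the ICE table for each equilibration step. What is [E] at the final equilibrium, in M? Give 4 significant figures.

Q₀ = 9.247 vs Keq = 1194 ⇒ Q<K, forward
Step 1:
                    C           X           E
  Initial      0.3212      0.1356     0.09142
  Change      -0.0731     -0.0731      0.0731
  Equil        0.2481      0.0625      0.1645
  solve Keq expr → x = 0.02437; check Q = 1194
Then remove 0.02074 M of X.
Step 2:
                    C           X           E
  Initial      0.2481     0.04176      0.1645
  Change      0.01296     0.01296    -0.01296
  Equil        0.2611     0.05472      0.1516
  solve Keq expr → x = -0.00432; check Q = 1194

[E]_eq = 0.1516 M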